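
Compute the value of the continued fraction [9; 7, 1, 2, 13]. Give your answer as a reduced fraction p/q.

2803/307

Work from the innermost term outward:
Start with 13.
2 + 1/(13/1) = 2 + 1/13 = 27/13
1 + 1/(27/13) = 1 + 13/27 = 40/27
7 + 1/(40/27) = 7 + 27/40 = 307/40
9 + 1/(307/40) = 9 + 40/307 = 2803/307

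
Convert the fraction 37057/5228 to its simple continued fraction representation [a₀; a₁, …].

[7; 11, 2, 1, 14, 1, 2, 3]

37057 = 7·5228 + 461, so a_0 = 7
5228 = 11·461 + 157, so a_1 = 11
461 = 2·157 + 147, so a_2 = 2
157 = 1·147 + 10, so a_3 = 1
147 = 14·10 + 7, so a_4 = 14
10 = 1·7 + 3, so a_5 = 1
7 = 2·3 + 1, so a_6 = 2
3 = 3·1 + 0, so a_7 = 3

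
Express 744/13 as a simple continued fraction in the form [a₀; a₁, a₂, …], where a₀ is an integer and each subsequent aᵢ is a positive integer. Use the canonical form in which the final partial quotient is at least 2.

[57; 4, 3]

Run the Euclidean algorithm, recording each quotient:
⌊744/13⌋ = 57, remainder 3
⌊13/3⌋ = 4, remainder 1
⌊3/1⌋ = 3, remainder 0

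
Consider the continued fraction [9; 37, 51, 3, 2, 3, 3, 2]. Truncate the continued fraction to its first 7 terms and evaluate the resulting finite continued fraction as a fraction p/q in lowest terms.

Start with 3.
3 + 1/(3/1) = 3 + 1/3 = 10/3
2 + 1/(10/3) = 2 + 3/10 = 23/10
3 + 1/(23/10) = 3 + 10/23 = 79/23
51 + 1/(79/23) = 51 + 23/79 = 4052/79
37 + 1/(4052/79) = 37 + 79/4052 = 150003/4052
9 + 1/(150003/4052) = 9 + 4052/150003 = 1354079/150003

1354079/150003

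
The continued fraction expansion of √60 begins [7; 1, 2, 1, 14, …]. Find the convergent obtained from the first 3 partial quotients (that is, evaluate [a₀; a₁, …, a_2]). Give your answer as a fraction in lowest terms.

Collapse the nested fraction from the inside out:
Start with 2.
1 + 1/(2/1) = 1 + 1/2 = 3/2
7 + 1/(3/2) = 7 + 2/3 = 23/3

23/3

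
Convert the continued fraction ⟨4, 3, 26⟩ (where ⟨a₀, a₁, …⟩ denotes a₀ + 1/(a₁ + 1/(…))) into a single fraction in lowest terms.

342/79

a_0 = 4: 4/1
a_1 = 3: 13/3
a_2 = 26: 342/79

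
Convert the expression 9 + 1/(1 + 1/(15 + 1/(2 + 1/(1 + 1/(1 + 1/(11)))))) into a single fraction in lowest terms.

9452/951

Start with 11.
1 + 1/(11/1) = 1 + 1/11 = 12/11
1 + 1/(12/11) = 1 + 11/12 = 23/12
2 + 1/(23/12) = 2 + 12/23 = 58/23
15 + 1/(58/23) = 15 + 23/58 = 893/58
1 + 1/(893/58) = 1 + 58/893 = 951/893
9 + 1/(951/893) = 9 + 893/951 = 9452/951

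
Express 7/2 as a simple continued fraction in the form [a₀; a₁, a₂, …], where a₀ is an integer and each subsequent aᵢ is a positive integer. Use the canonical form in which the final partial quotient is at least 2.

[3; 2]

7 = 3·2 + 1, so a_0 = 3
2 = 2·1 + 0, so a_1 = 2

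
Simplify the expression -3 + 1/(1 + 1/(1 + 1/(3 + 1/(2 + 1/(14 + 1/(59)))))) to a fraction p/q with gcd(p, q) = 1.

Start with 59.
14 + 1/(59/1) = 14 + 1/59 = 827/59
2 + 1/(827/59) = 2 + 59/827 = 1713/827
3 + 1/(1713/827) = 3 + 827/1713 = 5966/1713
1 + 1/(5966/1713) = 1 + 1713/5966 = 7679/5966
1 + 1/(7679/5966) = 1 + 5966/7679 = 13645/7679
-3 + 1/(13645/7679) = -3 + 7679/13645 = -33256/13645

-33256/13645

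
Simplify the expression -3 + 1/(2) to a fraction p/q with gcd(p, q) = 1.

-5/2

Starting at the tail and folding back:
Start with 2.
-3 + 1/(2/1) = -3 + 1/2 = -5/2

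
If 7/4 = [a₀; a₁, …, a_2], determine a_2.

⌊7/4⌋ = 1, remainder 3
⌊4/3⌋ = 1, remainder 1
⌊3/1⌋ = 3, remainder 0

3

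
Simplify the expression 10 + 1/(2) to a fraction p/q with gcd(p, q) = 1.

Start with 2.
10 + 1/(2/1) = 10 + 1/2 = 21/2

21/2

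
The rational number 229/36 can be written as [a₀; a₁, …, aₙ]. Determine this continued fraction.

Run the Euclidean algorithm, recording each quotient:
229 = 6·36 + 13, so a_0 = 6
36 = 2·13 + 10, so a_1 = 2
13 = 1·10 + 3, so a_2 = 1
10 = 3·3 + 1, so a_3 = 3
3 = 3·1 + 0, so a_4 = 3

[6; 2, 1, 3, 3]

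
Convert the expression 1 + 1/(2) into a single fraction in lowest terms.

3/2

Start with 2.
1 + 1/(2/1) = 1 + 1/2 = 3/2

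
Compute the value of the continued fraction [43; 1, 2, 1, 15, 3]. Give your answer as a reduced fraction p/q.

8443/193

a_0 = 43: 43/1
a_1 = 1: 44/1
a_2 = 2: 131/3
a_3 = 1: 175/4
a_4 = 15: 2756/63
a_5 = 3: 8443/193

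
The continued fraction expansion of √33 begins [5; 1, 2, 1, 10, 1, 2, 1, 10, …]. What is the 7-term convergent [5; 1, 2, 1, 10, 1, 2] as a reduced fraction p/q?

787/137

Build up convergents one term at a time:
a_0 = 5: 5/1
a_1 = 1: 6/1
a_2 = 2: 17/3
a_3 = 1: 23/4
a_4 = 10: 247/43
a_5 = 1: 270/47
a_6 = 2: 787/137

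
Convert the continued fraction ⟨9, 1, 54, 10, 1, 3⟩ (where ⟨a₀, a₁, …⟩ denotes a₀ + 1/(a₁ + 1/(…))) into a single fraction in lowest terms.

Use the convergent recurrence hₖ = aₖ·hₖ₋₁ + hₖ₋₂ (and likewise for the denominators kₖ):
a_0 = 9: 9/1
a_1 = 1: 10/1
a_2 = 54: 549/55
a_3 = 10: 5500/551
a_4 = 1: 6049/606
a_5 = 3: 23647/2369

23647/2369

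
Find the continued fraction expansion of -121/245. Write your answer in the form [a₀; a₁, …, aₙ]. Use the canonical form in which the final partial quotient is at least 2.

⌊-121/245⌋ = -1, remainder 124
⌊245/124⌋ = 1, remainder 121
⌊124/121⌋ = 1, remainder 3
⌊121/3⌋ = 40, remainder 1
⌊3/1⌋ = 3, remainder 0

[-1; 1, 1, 40, 3]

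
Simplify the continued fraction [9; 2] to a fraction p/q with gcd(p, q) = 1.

19/2

Collapse the nested fraction from the inside out:
Start with 2.
9 + 1/(2/1) = 9 + 1/2 = 19/2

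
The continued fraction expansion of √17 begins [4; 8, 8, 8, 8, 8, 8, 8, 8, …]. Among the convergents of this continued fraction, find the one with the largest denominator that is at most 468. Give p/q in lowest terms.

List convergents until the denominator exceeds the bound:
a_0 = 4: 4/1  (≤ bound)
a_1 = 8: 33/8  (≤ bound)
a_2 = 8: 268/65  (≤ bound)
a_3 = 8: 2177/528  (> 468, stop)

268/65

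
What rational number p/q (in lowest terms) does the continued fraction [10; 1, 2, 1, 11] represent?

505/47

Collapse the nested fraction from the inside out:
Start with 11.
1 + 1/(11/1) = 1 + 1/11 = 12/11
2 + 1/(12/11) = 2 + 11/12 = 35/12
1 + 1/(35/12) = 1 + 12/35 = 47/35
10 + 1/(47/35) = 10 + 35/47 = 505/47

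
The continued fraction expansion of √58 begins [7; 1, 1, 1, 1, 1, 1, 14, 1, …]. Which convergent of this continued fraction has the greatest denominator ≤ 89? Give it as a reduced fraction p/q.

a_0 = 7: 7/1  (≤ bound)
a_1 = 1: 8/1  (≤ bound)
a_2 = 1: 15/2  (≤ bound)
a_3 = 1: 23/3  (≤ bound)
a_4 = 1: 38/5  (≤ bound)
a_5 = 1: 61/8  (≤ bound)
a_6 = 1: 99/13  (≤ bound)
a_7 = 14: 1447/190  (> 89, stop)

99/13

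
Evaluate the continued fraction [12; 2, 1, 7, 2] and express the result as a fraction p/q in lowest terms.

605/49

Compute successive convergents:
a_0 = 12: 12/1
a_1 = 2: 25/2
a_2 = 1: 37/3
a_3 = 7: 284/23
a_4 = 2: 605/49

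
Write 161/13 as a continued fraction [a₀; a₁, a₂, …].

⌊161/13⌋ = 12, remainder 5
⌊13/5⌋ = 2, remainder 3
⌊5/3⌋ = 1, remainder 2
⌊3/2⌋ = 1, remainder 1
⌊2/1⌋ = 2, remainder 0

[12; 2, 1, 1, 2]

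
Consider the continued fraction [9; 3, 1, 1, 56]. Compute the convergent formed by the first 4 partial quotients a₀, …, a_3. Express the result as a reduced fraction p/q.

Start with 1.
1 + 1/(1/1) = 1 + 1/1 = 2/1
3 + 1/(2/1) = 3 + 1/2 = 7/2
9 + 1/(7/2) = 9 + 2/7 = 65/7

65/7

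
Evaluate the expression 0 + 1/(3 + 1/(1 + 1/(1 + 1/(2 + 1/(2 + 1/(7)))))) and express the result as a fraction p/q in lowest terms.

a_0 = 0: 0/1
a_1 = 3: 1/3
a_2 = 1: 1/4
a_3 = 1: 2/7
a_4 = 2: 5/18
a_5 = 2: 12/43
a_6 = 7: 89/319

89/319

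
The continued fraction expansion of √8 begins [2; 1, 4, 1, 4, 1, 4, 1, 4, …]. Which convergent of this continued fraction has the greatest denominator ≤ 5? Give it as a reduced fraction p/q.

14/5

List convergents until the denominator exceeds the bound:
a_0 = 2: 2/1  (≤ bound)
a_1 = 1: 3/1  (≤ bound)
a_2 = 4: 14/5  (≤ bound)
a_3 = 1: 17/6  (> 5, stop)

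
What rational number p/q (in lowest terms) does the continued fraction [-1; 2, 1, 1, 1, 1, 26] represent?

-213/346

Start with 26.
1 + 1/(26/1) = 1 + 1/26 = 27/26
1 + 1/(27/26) = 1 + 26/27 = 53/27
1 + 1/(53/27) = 1 + 27/53 = 80/53
1 + 1/(80/53) = 1 + 53/80 = 133/80
2 + 1/(133/80) = 2 + 80/133 = 346/133
-1 + 1/(346/133) = -1 + 133/346 = -213/346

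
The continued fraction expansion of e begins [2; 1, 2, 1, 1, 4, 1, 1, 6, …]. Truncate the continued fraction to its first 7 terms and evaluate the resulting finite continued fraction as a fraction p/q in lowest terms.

Use the convergent recurrence hₖ = aₖ·hₖ₋₁ + hₖ₋₂ (and likewise for the denominators kₖ):
a_0 = 2: 2/1
a_1 = 1: 3/1
a_2 = 2: 8/3
a_3 = 1: 11/4
a_4 = 1: 19/7
a_5 = 4: 87/32
a_6 = 1: 106/39

106/39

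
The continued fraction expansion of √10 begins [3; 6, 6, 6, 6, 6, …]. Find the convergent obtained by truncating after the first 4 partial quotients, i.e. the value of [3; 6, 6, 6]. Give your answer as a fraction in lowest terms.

721/228

Starting at the tail and folding back:
Start with 6.
6 + 1/(6/1) = 6 + 1/6 = 37/6
6 + 1/(37/6) = 6 + 6/37 = 228/37
3 + 1/(228/37) = 3 + 37/228 = 721/228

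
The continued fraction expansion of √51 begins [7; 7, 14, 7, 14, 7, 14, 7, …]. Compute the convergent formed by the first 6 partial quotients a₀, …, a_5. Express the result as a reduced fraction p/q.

499850/69993

Start with 7.
14 + 1/(7/1) = 14 + 1/7 = 99/7
7 + 1/(99/7) = 7 + 7/99 = 700/99
14 + 1/(700/99) = 14 + 99/700 = 9899/700
7 + 1/(9899/700) = 7 + 700/9899 = 69993/9899
7 + 1/(69993/9899) = 7 + 9899/69993 = 499850/69993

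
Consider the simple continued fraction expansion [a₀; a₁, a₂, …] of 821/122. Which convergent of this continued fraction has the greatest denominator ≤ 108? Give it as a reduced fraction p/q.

249/37

a_0 = 6: 6/1  (≤ bound)
a_1 = 1: 7/1  (≤ bound)
a_2 = 2: 20/3  (≤ bound)
a_3 = 1: 27/4  (≤ bound)
a_4 = 2: 74/11  (≤ bound)
a_5 = 3: 249/37  (≤ bound)
a_6 = 3: 821/122  (> 108, stop)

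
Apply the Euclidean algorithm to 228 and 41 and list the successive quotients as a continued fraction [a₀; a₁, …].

[5; 1, 1, 3, 1, 1, 2]

228 ÷ 41 → quotient 5, remainder 23
41 ÷ 23 → quotient 1, remainder 18
23 ÷ 18 → quotient 1, remainder 5
18 ÷ 5 → quotient 3, remainder 3
5 ÷ 3 → quotient 1, remainder 2
3 ÷ 2 → quotient 1, remainder 1
2 ÷ 1 → quotient 2, remainder 0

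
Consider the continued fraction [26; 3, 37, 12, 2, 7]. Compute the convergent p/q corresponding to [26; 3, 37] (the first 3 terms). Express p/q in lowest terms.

Compute successive convergents:
a_0 = 26: 26/1
a_1 = 3: 79/3
a_2 = 37: 2949/112

2949/112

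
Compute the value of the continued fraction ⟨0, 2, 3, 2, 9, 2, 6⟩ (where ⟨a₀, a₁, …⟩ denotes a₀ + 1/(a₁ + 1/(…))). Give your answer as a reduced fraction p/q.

Build up convergents one term at a time:
a_0 = 0: 0/1
a_1 = 2: 1/2
a_2 = 3: 3/7
a_3 = 2: 7/16
a_4 = 9: 66/151
a_5 = 2: 139/318
a_6 = 6: 900/2059

900/2059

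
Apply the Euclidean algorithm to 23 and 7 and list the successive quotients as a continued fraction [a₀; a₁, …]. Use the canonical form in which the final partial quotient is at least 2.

23 ÷ 7 → quotient 3, remainder 2
7 ÷ 2 → quotient 3, remainder 1
2 ÷ 1 → quotient 2, remainder 0

[3; 3, 2]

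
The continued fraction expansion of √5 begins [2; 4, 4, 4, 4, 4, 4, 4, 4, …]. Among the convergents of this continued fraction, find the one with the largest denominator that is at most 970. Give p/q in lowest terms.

682/305

List convergents until the denominator exceeds the bound:
a_0 = 2: 2/1  (≤ bound)
a_1 = 4: 9/4  (≤ bound)
a_2 = 4: 38/17  (≤ bound)
a_3 = 4: 161/72  (≤ bound)
a_4 = 4: 682/305  (≤ bound)
a_5 = 4: 2889/1292  (> 970, stop)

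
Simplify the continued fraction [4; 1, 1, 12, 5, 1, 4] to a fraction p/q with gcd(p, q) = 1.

a_0 = 4: 4/1
a_1 = 1: 5/1
a_2 = 1: 9/2
a_3 = 12: 113/25
a_4 = 5: 574/127
a_5 = 1: 687/152
a_6 = 4: 3322/735

3322/735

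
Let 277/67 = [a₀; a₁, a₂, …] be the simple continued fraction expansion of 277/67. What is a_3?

277 ÷ 67 → quotient 4, remainder 9
67 ÷ 9 → quotient 7, remainder 4
9 ÷ 4 → quotient 2, remainder 1
4 ÷ 1 → quotient 4, remainder 0

4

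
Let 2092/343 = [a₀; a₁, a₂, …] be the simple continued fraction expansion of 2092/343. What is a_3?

3

2092 = 6·343 + 34, so a_0 = 6
343 = 10·34 + 3, so a_1 = 10
34 = 11·3 + 1, so a_2 = 11
3 = 3·1 + 0, so a_3 = 3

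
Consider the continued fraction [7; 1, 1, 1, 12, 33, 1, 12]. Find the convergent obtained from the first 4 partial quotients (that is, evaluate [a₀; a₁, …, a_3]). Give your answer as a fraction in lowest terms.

Collapse the nested fraction from the inside out:
Start with 1.
1 + 1/(1/1) = 1 + 1/1 = 2/1
1 + 1/(2/1) = 1 + 1/2 = 3/2
7 + 1/(3/2) = 7 + 2/3 = 23/3

23/3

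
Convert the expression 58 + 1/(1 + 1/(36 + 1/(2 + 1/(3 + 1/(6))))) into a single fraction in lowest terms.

97129/1647

Collapse the nested fraction from the inside out:
Start with 6.
3 + 1/(6/1) = 3 + 1/6 = 19/6
2 + 1/(19/6) = 2 + 6/19 = 44/19
36 + 1/(44/19) = 36 + 19/44 = 1603/44
1 + 1/(1603/44) = 1 + 44/1603 = 1647/1603
58 + 1/(1647/1603) = 58 + 1603/1647 = 97129/1647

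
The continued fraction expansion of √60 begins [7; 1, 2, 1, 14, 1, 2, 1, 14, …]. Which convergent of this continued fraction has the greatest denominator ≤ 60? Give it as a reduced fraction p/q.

a_0 = 7: 7/1  (≤ bound)
a_1 = 1: 8/1  (≤ bound)
a_2 = 2: 23/3  (≤ bound)
a_3 = 1: 31/4  (≤ bound)
a_4 = 14: 457/59  (≤ bound)
a_5 = 1: 488/63  (> 60, stop)

457/59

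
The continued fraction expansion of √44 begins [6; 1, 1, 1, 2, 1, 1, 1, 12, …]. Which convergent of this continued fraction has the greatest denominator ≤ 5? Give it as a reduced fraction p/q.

List convergents until the denominator exceeds the bound:
a_0 = 6: 6/1  (≤ bound)
a_1 = 1: 7/1  (≤ bound)
a_2 = 1: 13/2  (≤ bound)
a_3 = 1: 20/3  (≤ bound)
a_4 = 2: 53/8  (> 5, stop)

20/3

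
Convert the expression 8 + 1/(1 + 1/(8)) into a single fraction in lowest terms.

80/9

Collapse the nested fraction from the inside out:
Start with 8.
1 + 1/(8/1) = 1 + 1/8 = 9/8
8 + 1/(9/8) = 8 + 8/9 = 80/9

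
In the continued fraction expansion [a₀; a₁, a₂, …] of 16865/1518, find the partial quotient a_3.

7

Repeatedly divide and take the remainder:
⌊16865/1518⌋ = 11, remainder 167
⌊1518/167⌋ = 9, remainder 15
⌊167/15⌋ = 11, remainder 2
⌊15/2⌋ = 7, remainder 1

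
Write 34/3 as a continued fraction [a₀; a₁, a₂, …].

Run the Euclidean algorithm, recording each quotient:
34 ÷ 3 → quotient 11, remainder 1
3 ÷ 1 → quotient 3, remainder 0

[11; 3]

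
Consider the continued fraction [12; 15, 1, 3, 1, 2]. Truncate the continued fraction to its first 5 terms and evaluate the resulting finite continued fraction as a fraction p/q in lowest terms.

Use the convergent recurrence hₖ = aₖ·hₖ₋₁ + hₖ₋₂ (and likewise for the denominators kₖ):
a_0 = 12: 12/1
a_1 = 15: 181/15
a_2 = 1: 193/16
a_3 = 3: 760/63
a_4 = 1: 953/79

953/79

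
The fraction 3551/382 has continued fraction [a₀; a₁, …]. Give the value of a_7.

5

⌊3551/382⌋ = 9, remainder 113
⌊382/113⌋ = 3, remainder 43
⌊113/43⌋ = 2, remainder 27
⌊43/27⌋ = 1, remainder 16
⌊27/16⌋ = 1, remainder 11
⌊16/11⌋ = 1, remainder 5
⌊11/5⌋ = 2, remainder 1
⌊5/1⌋ = 5, remainder 0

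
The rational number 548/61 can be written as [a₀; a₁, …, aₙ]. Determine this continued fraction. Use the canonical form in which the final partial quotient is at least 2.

[8; 1, 60]

548 ÷ 61 → quotient 8, remainder 60
61 ÷ 60 → quotient 1, remainder 1
60 ÷ 1 → quotient 60, remainder 0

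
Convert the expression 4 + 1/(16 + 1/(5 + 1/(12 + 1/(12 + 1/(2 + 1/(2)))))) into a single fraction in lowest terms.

Start with 2.
2 + 1/(2/1) = 2 + 1/2 = 5/2
12 + 1/(5/2) = 12 + 2/5 = 62/5
12 + 1/(62/5) = 12 + 5/62 = 749/62
5 + 1/(749/62) = 5 + 62/749 = 3807/749
16 + 1/(3807/749) = 16 + 749/3807 = 61661/3807
4 + 1/(61661/3807) = 4 + 3807/61661 = 250451/61661

250451/61661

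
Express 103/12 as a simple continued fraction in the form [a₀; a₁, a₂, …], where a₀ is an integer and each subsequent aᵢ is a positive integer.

Repeatedly divide and take the remainder:
103 ÷ 12 → quotient 8, remainder 7
12 ÷ 7 → quotient 1, remainder 5
7 ÷ 5 → quotient 1, remainder 2
5 ÷ 2 → quotient 2, remainder 1
2 ÷ 1 → quotient 2, remainder 0

[8; 1, 1, 2, 2]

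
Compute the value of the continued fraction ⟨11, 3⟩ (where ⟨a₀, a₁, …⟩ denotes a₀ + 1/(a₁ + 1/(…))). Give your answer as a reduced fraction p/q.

Starting at the tail and folding back:
Start with 3.
11 + 1/(3/1) = 11 + 1/3 = 34/3

34/3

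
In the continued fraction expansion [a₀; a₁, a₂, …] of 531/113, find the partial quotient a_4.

531 = 4·113 + 79, so a_0 = 4
113 = 1·79 + 34, so a_1 = 1
79 = 2·34 + 11, so a_2 = 2
34 = 3·11 + 1, so a_3 = 3
11 = 11·1 + 0, so a_4 = 11

11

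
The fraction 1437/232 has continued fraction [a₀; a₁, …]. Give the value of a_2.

6

Repeatedly divide and take the remainder:
1437 = 6·232 + 45, so a_0 = 6
232 = 5·45 + 7, so a_1 = 5
45 = 6·7 + 3, so a_2 = 6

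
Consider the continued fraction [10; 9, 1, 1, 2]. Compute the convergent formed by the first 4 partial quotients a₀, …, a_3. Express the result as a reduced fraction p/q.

192/19

a_0 = 10: 10/1
a_1 = 9: 91/9
a_2 = 1: 101/10
a_3 = 1: 192/19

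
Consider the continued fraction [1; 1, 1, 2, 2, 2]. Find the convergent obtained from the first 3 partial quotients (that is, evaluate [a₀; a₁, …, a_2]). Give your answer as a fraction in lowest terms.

3/2

Collapse the nested fraction from the inside out:
Start with 1.
1 + 1/(1/1) = 1 + 1/1 = 2/1
1 + 1/(2/1) = 1 + 1/2 = 3/2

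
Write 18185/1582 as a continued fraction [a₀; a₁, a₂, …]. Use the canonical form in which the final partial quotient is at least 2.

[11; 2, 48, 1, 15]

18185 = 11·1582 + 783, so a_0 = 11
1582 = 2·783 + 16, so a_1 = 2
783 = 48·16 + 15, so a_2 = 48
16 = 1·15 + 1, so a_3 = 1
15 = 15·1 + 0, so a_4 = 15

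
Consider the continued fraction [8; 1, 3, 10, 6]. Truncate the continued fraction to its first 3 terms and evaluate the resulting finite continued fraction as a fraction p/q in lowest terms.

35/4

Work from the innermost term outward:
Start with 3.
1 + 1/(3/1) = 1 + 1/3 = 4/3
8 + 1/(4/3) = 8 + 3/4 = 35/4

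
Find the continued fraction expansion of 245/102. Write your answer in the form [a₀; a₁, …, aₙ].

[2; 2, 2, 20]

245 = 2·102 + 41, so a_0 = 2
102 = 2·41 + 20, so a_1 = 2
41 = 2·20 + 1, so a_2 = 2
20 = 20·1 + 0, so a_3 = 20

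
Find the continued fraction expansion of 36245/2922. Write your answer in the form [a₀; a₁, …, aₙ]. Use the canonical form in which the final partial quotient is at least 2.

[12; 2, 2, 9, 5, 1, 1, 5]

Run the Euclidean algorithm, recording each quotient:
⌊36245/2922⌋ = 12, remainder 1181
⌊2922/1181⌋ = 2, remainder 560
⌊1181/560⌋ = 2, remainder 61
⌊560/61⌋ = 9, remainder 11
⌊61/11⌋ = 5, remainder 6
⌊11/6⌋ = 1, remainder 5
⌊6/5⌋ = 1, remainder 1
⌊5/1⌋ = 5, remainder 0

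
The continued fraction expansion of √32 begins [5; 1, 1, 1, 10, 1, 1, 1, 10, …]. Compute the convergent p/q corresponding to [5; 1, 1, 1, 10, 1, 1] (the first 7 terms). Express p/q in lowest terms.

Compute successive convergents:
a_0 = 5: 5/1
a_1 = 1: 6/1
a_2 = 1: 11/2
a_3 = 1: 17/3
a_4 = 10: 181/32
a_5 = 1: 198/35
a_6 = 1: 379/67

379/67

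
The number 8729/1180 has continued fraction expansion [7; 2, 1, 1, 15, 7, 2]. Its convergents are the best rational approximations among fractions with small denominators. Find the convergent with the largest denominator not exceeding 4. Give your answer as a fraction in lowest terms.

a_0 = 7: 7/1  (≤ bound)
a_1 = 2: 15/2  (≤ bound)
a_2 = 1: 22/3  (≤ bound)
a_3 = 1: 37/5  (> 4, stop)

22/3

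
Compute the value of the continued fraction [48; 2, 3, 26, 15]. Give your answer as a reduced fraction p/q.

Use the convergent recurrence hₖ = aₖ·hₖ₋₁ + hₖ₋₂ (and likewise for the denominators kₖ):
a_0 = 48: 48/1
a_1 = 2: 97/2
a_2 = 3: 339/7
a_3 = 26: 8911/184
a_4 = 15: 134004/2767

134004/2767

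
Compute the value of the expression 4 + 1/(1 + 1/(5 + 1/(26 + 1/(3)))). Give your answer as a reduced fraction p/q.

2306/477

a_0 = 4: 4/1
a_1 = 1: 5/1
a_2 = 5: 29/6
a_3 = 26: 759/157
a_4 = 3: 2306/477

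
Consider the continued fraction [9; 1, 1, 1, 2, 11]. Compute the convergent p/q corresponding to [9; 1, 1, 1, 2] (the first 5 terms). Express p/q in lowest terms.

77/8

Work from the innermost term outward:
Start with 2.
1 + 1/(2/1) = 1 + 1/2 = 3/2
1 + 1/(3/2) = 1 + 2/3 = 5/3
1 + 1/(5/3) = 1 + 3/5 = 8/5
9 + 1/(8/5) = 9 + 5/8 = 77/8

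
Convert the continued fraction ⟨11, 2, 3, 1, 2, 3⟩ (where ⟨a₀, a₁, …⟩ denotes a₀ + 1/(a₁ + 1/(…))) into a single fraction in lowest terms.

961/84

a_0 = 11: 11/1
a_1 = 2: 23/2
a_2 = 3: 80/7
a_3 = 1: 103/9
a_4 = 2: 286/25
a_5 = 3: 961/84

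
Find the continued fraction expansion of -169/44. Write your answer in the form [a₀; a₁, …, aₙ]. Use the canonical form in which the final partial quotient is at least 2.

[-4; 6, 3, 2]

⌊-169/44⌋ = -4, remainder 7
⌊44/7⌋ = 6, remainder 2
⌊7/2⌋ = 3, remainder 1
⌊2/1⌋ = 2, remainder 0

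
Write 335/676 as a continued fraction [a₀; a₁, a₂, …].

Repeatedly divide and take the remainder:
335 ÷ 676 → quotient 0, remainder 335
676 ÷ 335 → quotient 2, remainder 6
335 ÷ 6 → quotient 55, remainder 5
6 ÷ 5 → quotient 1, remainder 1
5 ÷ 1 → quotient 5, remainder 0

[0; 2, 55, 1, 5]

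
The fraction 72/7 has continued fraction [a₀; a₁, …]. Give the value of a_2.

2

⌊72/7⌋ = 10, remainder 2
⌊7/2⌋ = 3, remainder 1
⌊2/1⌋ = 2, remainder 0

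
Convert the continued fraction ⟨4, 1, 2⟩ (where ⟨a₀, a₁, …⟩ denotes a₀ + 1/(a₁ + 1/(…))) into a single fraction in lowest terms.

Compute successive convergents:
a_0 = 4: 4/1
a_1 = 1: 5/1
a_2 = 2: 14/3

14/3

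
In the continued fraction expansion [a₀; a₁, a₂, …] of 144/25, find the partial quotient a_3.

Repeatedly divide and take the remainder:
144 = 5·25 + 19, so a_0 = 5
25 = 1·19 + 6, so a_1 = 1
19 = 3·6 + 1, so a_2 = 3
6 = 6·1 + 0, so a_3 = 6

6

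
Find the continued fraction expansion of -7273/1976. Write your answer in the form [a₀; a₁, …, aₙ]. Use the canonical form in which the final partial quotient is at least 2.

Repeatedly divide and take the remainder:
-7273 ÷ 1976 → quotient -4, remainder 631
1976 ÷ 631 → quotient 3, remainder 83
631 ÷ 83 → quotient 7, remainder 50
83 ÷ 50 → quotient 1, remainder 33
50 ÷ 33 → quotient 1, remainder 17
33 ÷ 17 → quotient 1, remainder 16
17 ÷ 16 → quotient 1, remainder 1
16 ÷ 1 → quotient 16, remainder 0

[-4; 3, 7, 1, 1, 1, 1, 16]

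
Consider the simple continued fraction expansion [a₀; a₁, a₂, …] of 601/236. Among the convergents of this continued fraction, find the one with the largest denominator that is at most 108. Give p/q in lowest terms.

191/75

List convergents until the denominator exceeds the bound:
a_0 = 2: 2/1  (≤ bound)
a_1 = 1: 3/1  (≤ bound)
a_2 = 1: 5/2  (≤ bound)
a_3 = 4: 23/9  (≤ bound)
a_4 = 1: 28/11  (≤ bound)
a_5 = 6: 191/75  (≤ bound)
a_6 = 3: 601/236  (> 108, stop)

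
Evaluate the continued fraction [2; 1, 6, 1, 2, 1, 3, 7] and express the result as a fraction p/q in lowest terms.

2420/843

a_0 = 2: 2/1
a_1 = 1: 3/1
a_2 = 6: 20/7
a_3 = 1: 23/8
a_4 = 2: 66/23
a_5 = 1: 89/31
a_6 = 3: 333/116
a_7 = 7: 2420/843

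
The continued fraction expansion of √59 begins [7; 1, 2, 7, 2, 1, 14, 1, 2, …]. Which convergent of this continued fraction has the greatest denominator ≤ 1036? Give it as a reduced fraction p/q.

List convergents until the denominator exceeds the bound:
a_0 = 7: 7/1  (≤ bound)
a_1 = 1: 8/1  (≤ bound)
a_2 = 2: 23/3  (≤ bound)
a_3 = 7: 169/22  (≤ bound)
a_4 = 2: 361/47  (≤ bound)
a_5 = 1: 530/69  (≤ bound)
a_6 = 14: 7781/1013  (≤ bound)
a_7 = 1: 8311/1082  (> 1036, stop)

7781/1013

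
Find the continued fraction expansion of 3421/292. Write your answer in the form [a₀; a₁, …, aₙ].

[11; 1, 2, 1, 1, 13, 3]

Apply division with remainder until the remainder is 0:
⌊3421/292⌋ = 11, remainder 209
⌊292/209⌋ = 1, remainder 83
⌊209/83⌋ = 2, remainder 43
⌊83/43⌋ = 1, remainder 40
⌊43/40⌋ = 1, remainder 3
⌊40/3⌋ = 13, remainder 1
⌊3/1⌋ = 3, remainder 0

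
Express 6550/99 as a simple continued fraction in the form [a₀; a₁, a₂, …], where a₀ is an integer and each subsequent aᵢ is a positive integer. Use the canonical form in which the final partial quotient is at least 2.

6550 ÷ 99 → quotient 66, remainder 16
99 ÷ 16 → quotient 6, remainder 3
16 ÷ 3 → quotient 5, remainder 1
3 ÷ 1 → quotient 3, remainder 0

[66; 6, 5, 3]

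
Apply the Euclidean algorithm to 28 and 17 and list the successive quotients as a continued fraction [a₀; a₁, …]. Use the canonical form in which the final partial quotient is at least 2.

28 = 1·17 + 11, so a_0 = 1
17 = 1·11 + 6, so a_1 = 1
11 = 1·6 + 5, so a_2 = 1
6 = 1·5 + 1, so a_3 = 1
5 = 5·1 + 0, so a_4 = 5

[1; 1, 1, 1, 5]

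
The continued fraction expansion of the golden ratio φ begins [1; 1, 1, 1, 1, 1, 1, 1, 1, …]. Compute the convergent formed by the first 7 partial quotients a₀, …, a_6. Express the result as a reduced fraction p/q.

Build up convergents one term at a time:
a_0 = 1: 1/1
a_1 = 1: 2/1
a_2 = 1: 3/2
a_3 = 1: 5/3
a_4 = 1: 8/5
a_5 = 1: 13/8
a_6 = 1: 21/13

21/13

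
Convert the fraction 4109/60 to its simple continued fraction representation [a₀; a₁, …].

[68; 2, 14, 2]

⌊4109/60⌋ = 68, remainder 29
⌊60/29⌋ = 2, remainder 2
⌊29/2⌋ = 14, remainder 1
⌊2/1⌋ = 2, remainder 0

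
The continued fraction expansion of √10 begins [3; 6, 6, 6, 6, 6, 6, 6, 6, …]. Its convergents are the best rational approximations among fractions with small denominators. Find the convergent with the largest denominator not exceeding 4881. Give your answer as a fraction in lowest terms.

4443/1405

a_0 = 3: 3/1  (≤ bound)
a_1 = 6: 19/6  (≤ bound)
a_2 = 6: 117/37  (≤ bound)
a_3 = 6: 721/228  (≤ bound)
a_4 = 6: 4443/1405  (≤ bound)
a_5 = 6: 27379/8658  (> 4881, stop)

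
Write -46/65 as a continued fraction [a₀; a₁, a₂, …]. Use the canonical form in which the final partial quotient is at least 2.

Apply division with remainder until the remainder is 0:
-46 = -1·65 + 19, so a_0 = -1
65 = 3·19 + 8, so a_1 = 3
19 = 2·8 + 3, so a_2 = 2
8 = 2·3 + 2, so a_3 = 2
3 = 1·2 + 1, so a_4 = 1
2 = 2·1 + 0, so a_5 = 2

[-1; 3, 2, 2, 1, 2]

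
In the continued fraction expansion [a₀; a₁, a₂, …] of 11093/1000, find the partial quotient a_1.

10

Run the Euclidean algorithm, recording each quotient:
11093 = 11·1000 + 93, so a_0 = 11
1000 = 10·93 + 70, so a_1 = 10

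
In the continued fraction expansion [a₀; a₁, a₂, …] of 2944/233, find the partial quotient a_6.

6

2944 ÷ 233 → quotient 12, remainder 148
233 ÷ 148 → quotient 1, remainder 85
148 ÷ 85 → quotient 1, remainder 63
85 ÷ 63 → quotient 1, remainder 22
63 ÷ 22 → quotient 2, remainder 19
22 ÷ 19 → quotient 1, remainder 3
19 ÷ 3 → quotient 6, remainder 1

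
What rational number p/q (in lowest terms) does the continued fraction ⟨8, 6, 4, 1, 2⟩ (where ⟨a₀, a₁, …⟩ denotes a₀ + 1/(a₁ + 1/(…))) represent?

a_0 = 8: 8/1
a_1 = 6: 49/6
a_2 = 4: 204/25
a_3 = 1: 253/31
a_4 = 2: 710/87

710/87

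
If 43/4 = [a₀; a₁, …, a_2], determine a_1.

1

Repeatedly divide and take the remainder:
⌊43/4⌋ = 10, remainder 3
⌊4/3⌋ = 1, remainder 1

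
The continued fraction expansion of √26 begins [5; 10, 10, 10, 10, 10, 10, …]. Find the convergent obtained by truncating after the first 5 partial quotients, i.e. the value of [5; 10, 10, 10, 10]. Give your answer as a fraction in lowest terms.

Start with 10.
10 + 1/(10/1) = 10 + 1/10 = 101/10
10 + 1/(101/10) = 10 + 10/101 = 1020/101
10 + 1/(1020/101) = 10 + 101/1020 = 10301/1020
5 + 1/(10301/1020) = 5 + 1020/10301 = 52525/10301

52525/10301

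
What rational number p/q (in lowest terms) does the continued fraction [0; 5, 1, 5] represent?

6/35

a_0 = 0: 0/1
a_1 = 5: 1/5
a_2 = 1: 1/6
a_3 = 5: 6/35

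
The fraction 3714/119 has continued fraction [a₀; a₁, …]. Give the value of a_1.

3714 = 31·119 + 25, so a_0 = 31
119 = 4·25 + 19, so a_1 = 4

4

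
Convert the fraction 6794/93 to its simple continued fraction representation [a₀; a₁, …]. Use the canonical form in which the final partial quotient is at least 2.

[73; 18, 1, 1, 2]

6794 ÷ 93 → quotient 73, remainder 5
93 ÷ 5 → quotient 18, remainder 3
5 ÷ 3 → quotient 1, remainder 2
3 ÷ 2 → quotient 1, remainder 1
2 ÷ 1 → quotient 2, remainder 0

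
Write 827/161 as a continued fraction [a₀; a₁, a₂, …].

[5; 7, 3, 7]

⌊827/161⌋ = 5, remainder 22
⌊161/22⌋ = 7, remainder 7
⌊22/7⌋ = 3, remainder 1
⌊7/1⌋ = 7, remainder 0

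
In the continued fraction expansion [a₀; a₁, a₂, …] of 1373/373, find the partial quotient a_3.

1373 ÷ 373 → quotient 3, remainder 254
373 ÷ 254 → quotient 1, remainder 119
254 ÷ 119 → quotient 2, remainder 16
119 ÷ 16 → quotient 7, remainder 7

7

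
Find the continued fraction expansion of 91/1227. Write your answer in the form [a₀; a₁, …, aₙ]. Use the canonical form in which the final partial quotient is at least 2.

[0; 13, 2, 14, 1, 2]

Run the Euclidean algorithm, recording each quotient:
91 ÷ 1227 → quotient 0, remainder 91
1227 ÷ 91 → quotient 13, remainder 44
91 ÷ 44 → quotient 2, remainder 3
44 ÷ 3 → quotient 14, remainder 2
3 ÷ 2 → quotient 1, remainder 1
2 ÷ 1 → quotient 2, remainder 0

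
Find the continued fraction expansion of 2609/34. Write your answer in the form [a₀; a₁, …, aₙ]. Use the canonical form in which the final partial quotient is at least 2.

[76; 1, 2, 1, 3, 2]

2609 ÷ 34 → quotient 76, remainder 25
34 ÷ 25 → quotient 1, remainder 9
25 ÷ 9 → quotient 2, remainder 7
9 ÷ 7 → quotient 1, remainder 2
7 ÷ 2 → quotient 3, remainder 1
2 ÷ 1 → quotient 2, remainder 0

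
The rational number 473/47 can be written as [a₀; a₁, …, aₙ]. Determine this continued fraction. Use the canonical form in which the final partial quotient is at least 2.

[10; 15, 1, 2]

473 = 10·47 + 3, so a_0 = 10
47 = 15·3 + 2, so a_1 = 15
3 = 1·2 + 1, so a_2 = 1
2 = 2·1 + 0, so a_3 = 2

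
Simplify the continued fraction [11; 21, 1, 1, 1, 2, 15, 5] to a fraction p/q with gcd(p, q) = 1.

148826/13473

Build up convergents one term at a time:
a_0 = 11: 11/1
a_1 = 21: 232/21
a_2 = 1: 243/22
a_3 = 1: 475/43
a_4 = 1: 718/65
a_5 = 2: 1911/173
a_6 = 15: 29383/2660
a_7 = 5: 148826/13473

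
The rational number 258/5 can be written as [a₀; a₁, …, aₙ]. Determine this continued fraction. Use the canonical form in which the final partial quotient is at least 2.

258 = 51·5 + 3, so a_0 = 51
5 = 1·3 + 2, so a_1 = 1
3 = 1·2 + 1, so a_2 = 1
2 = 2·1 + 0, so a_3 = 2

[51; 1, 1, 2]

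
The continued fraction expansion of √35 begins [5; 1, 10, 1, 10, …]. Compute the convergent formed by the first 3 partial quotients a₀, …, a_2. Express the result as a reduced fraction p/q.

Start with 10.
1 + 1/(10/1) = 1 + 1/10 = 11/10
5 + 1/(11/10) = 5 + 10/11 = 65/11

65/11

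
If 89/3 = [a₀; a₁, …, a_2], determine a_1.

1

89 ÷ 3 → quotient 29, remainder 2
3 ÷ 2 → quotient 1, remainder 1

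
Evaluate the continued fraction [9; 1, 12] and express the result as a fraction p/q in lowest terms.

Use the convergent recurrence hₖ = aₖ·hₖ₋₁ + hₖ₋₂ (and likewise for the denominators kₖ):
a_0 = 9: 9/1
a_1 = 1: 10/1
a_2 = 12: 129/13

129/13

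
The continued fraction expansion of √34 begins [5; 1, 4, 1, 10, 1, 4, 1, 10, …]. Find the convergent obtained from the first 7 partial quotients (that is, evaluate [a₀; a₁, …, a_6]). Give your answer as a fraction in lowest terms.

a_0 = 5: 5/1
a_1 = 1: 6/1
a_2 = 4: 29/5
a_3 = 1: 35/6
a_4 = 10: 379/65
a_5 = 1: 414/71
a_6 = 4: 2035/349

2035/349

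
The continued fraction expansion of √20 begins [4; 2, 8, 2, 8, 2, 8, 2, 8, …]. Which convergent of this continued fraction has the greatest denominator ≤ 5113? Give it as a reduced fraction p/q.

2889/646

a_0 = 4: 4/1  (≤ bound)
a_1 = 2: 9/2  (≤ bound)
a_2 = 8: 76/17  (≤ bound)
a_3 = 2: 161/36  (≤ bound)
a_4 = 8: 1364/305  (≤ bound)
a_5 = 2: 2889/646  (≤ bound)
a_6 = 8: 24476/5473  (> 5113, stop)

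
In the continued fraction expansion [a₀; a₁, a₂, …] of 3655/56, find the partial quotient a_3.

⌊3655/56⌋ = 65, remainder 15
⌊56/15⌋ = 3, remainder 11
⌊15/11⌋ = 1, remainder 4
⌊11/4⌋ = 2, remainder 3

2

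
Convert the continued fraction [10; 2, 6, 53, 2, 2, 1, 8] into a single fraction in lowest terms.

Starting at the tail and folding back:
Start with 8.
1 + 1/(8/1) = 1 + 1/8 = 9/8
2 + 1/(9/8) = 2 + 8/9 = 26/9
2 + 1/(26/9) = 2 + 9/26 = 61/26
53 + 1/(61/26) = 53 + 26/61 = 3259/61
6 + 1/(3259/61) = 6 + 61/3259 = 19615/3259
2 + 1/(19615/3259) = 2 + 3259/19615 = 42489/19615
10 + 1/(42489/19615) = 10 + 19615/42489 = 444505/42489

444505/42489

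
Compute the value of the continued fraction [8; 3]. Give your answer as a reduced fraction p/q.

25/3

a_0 = 8: 8/1
a_1 = 3: 25/3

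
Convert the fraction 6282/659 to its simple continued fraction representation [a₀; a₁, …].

Apply division with remainder until the remainder is 0:
6282 = 9·659 + 351, so a_0 = 9
659 = 1·351 + 308, so a_1 = 1
351 = 1·308 + 43, so a_2 = 1
308 = 7·43 + 7, so a_3 = 7
43 = 6·7 + 1, so a_4 = 6
7 = 7·1 + 0, so a_5 = 7

[9; 1, 1, 7, 6, 7]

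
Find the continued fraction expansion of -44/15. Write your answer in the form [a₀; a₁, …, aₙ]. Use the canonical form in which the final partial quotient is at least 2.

[-3; 15]

⌊-44/15⌋ = -3, remainder 1
⌊15/1⌋ = 15, remainder 0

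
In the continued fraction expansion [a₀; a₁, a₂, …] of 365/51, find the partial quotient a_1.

6

365 = 7·51 + 8, so a_0 = 7
51 = 6·8 + 3, so a_1 = 6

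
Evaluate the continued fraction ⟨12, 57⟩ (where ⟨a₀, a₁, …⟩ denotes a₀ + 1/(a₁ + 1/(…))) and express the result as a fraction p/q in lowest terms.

Collapse the nested fraction from the inside out:
Start with 57.
12 + 1/(57/1) = 12 + 1/57 = 685/57

685/57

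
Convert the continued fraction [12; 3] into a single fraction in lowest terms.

a_0 = 12: 12/1
a_1 = 3: 37/3

37/3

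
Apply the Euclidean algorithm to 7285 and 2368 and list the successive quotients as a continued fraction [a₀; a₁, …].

[3; 13, 12, 15]

Repeatedly divide and take the remainder:
7285 = 3·2368 + 181, so a_0 = 3
2368 = 13·181 + 15, so a_1 = 13
181 = 12·15 + 1, so a_2 = 12
15 = 15·1 + 0, so a_3 = 15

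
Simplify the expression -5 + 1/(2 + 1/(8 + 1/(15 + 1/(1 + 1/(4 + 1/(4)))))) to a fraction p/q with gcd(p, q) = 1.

-25753/5686

Start with 4.
4 + 1/(4/1) = 4 + 1/4 = 17/4
1 + 1/(17/4) = 1 + 4/17 = 21/17
15 + 1/(21/17) = 15 + 17/21 = 332/21
8 + 1/(332/21) = 8 + 21/332 = 2677/332
2 + 1/(2677/332) = 2 + 332/2677 = 5686/2677
-5 + 1/(5686/2677) = -5 + 2677/5686 = -25753/5686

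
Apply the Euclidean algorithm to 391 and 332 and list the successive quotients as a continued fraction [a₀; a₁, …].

[1; 5, 1, 1, 1, 2, 7]

Run the Euclidean algorithm, recording each quotient:
391 = 1·332 + 59, so a_0 = 1
332 = 5·59 + 37, so a_1 = 5
59 = 1·37 + 22, so a_2 = 1
37 = 1·22 + 15, so a_3 = 1
22 = 1·15 + 7, so a_4 = 1
15 = 2·7 + 1, so a_5 = 2
7 = 7·1 + 0, so a_6 = 7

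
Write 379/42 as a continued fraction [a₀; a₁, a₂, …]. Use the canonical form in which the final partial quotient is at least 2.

[9; 42]

⌊379/42⌋ = 9, remainder 1
⌊42/1⌋ = 42, remainder 0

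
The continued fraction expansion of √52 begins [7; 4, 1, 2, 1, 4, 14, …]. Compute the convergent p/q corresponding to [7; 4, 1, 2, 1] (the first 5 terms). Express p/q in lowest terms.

137/19

Compute successive convergents:
a_0 = 7: 7/1
a_1 = 4: 29/4
a_2 = 1: 36/5
a_3 = 2: 101/14
a_4 = 1: 137/19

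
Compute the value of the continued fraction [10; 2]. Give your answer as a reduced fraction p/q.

21/2

Collapse the nested fraction from the inside out:
Start with 2.
10 + 1/(2/1) = 10 + 1/2 = 21/2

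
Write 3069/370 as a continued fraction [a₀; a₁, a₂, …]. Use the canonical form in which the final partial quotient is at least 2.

[8; 3, 2, 1, 1, 6, 1, 2]

3069 = 8·370 + 109, so a_0 = 8
370 = 3·109 + 43, so a_1 = 3
109 = 2·43 + 23, so a_2 = 2
43 = 1·23 + 20, so a_3 = 1
23 = 1·20 + 3, so a_4 = 1
20 = 6·3 + 2, so a_5 = 6
3 = 1·2 + 1, so a_6 = 1
2 = 2·1 + 0, so a_7 = 2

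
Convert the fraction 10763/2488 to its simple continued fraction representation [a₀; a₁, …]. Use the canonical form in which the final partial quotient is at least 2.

[4; 3, 14, 1, 2, 1, 13]

10763 ÷ 2488 → quotient 4, remainder 811
2488 ÷ 811 → quotient 3, remainder 55
811 ÷ 55 → quotient 14, remainder 41
55 ÷ 41 → quotient 1, remainder 14
41 ÷ 14 → quotient 2, remainder 13
14 ÷ 13 → quotient 1, remainder 1
13 ÷ 1 → quotient 13, remainder 0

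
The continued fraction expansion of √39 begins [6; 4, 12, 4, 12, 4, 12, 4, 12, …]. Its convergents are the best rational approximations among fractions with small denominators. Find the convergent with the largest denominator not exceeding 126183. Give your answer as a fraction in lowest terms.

764394/122401

a_0 = 6: 6/1  (≤ bound)
a_1 = 4: 25/4  (≤ bound)
a_2 = 12: 306/49  (≤ bound)
a_3 = 4: 1249/200  (≤ bound)
a_4 = 12: 15294/2449  (≤ bound)
a_5 = 4: 62425/9996  (≤ bound)
a_6 = 12: 764394/122401  (≤ bound)
a_7 = 4: 3120001/499600  (> 126183, stop)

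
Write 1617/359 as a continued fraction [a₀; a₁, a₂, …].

[4; 1, 1, 59, 3]

1617 ÷ 359 → quotient 4, remainder 181
359 ÷ 181 → quotient 1, remainder 178
181 ÷ 178 → quotient 1, remainder 3
178 ÷ 3 → quotient 59, remainder 1
3 ÷ 1 → quotient 3, remainder 0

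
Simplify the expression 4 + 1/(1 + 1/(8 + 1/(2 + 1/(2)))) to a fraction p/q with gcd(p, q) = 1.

230/47

a_0 = 4: 4/1
a_1 = 1: 5/1
a_2 = 8: 44/9
a_3 = 2: 93/19
a_4 = 2: 230/47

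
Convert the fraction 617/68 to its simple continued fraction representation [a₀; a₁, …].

617 ÷ 68 → quotient 9, remainder 5
68 ÷ 5 → quotient 13, remainder 3
5 ÷ 3 → quotient 1, remainder 2
3 ÷ 2 → quotient 1, remainder 1
2 ÷ 1 → quotient 2, remainder 0

[9; 13, 1, 1, 2]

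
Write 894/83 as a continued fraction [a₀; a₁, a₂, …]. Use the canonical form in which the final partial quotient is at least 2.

894 ÷ 83 → quotient 10, remainder 64
83 ÷ 64 → quotient 1, remainder 19
64 ÷ 19 → quotient 3, remainder 7
19 ÷ 7 → quotient 2, remainder 5
7 ÷ 5 → quotient 1, remainder 2
5 ÷ 2 → quotient 2, remainder 1
2 ÷ 1 → quotient 2, remainder 0

[10; 1, 3, 2, 1, 2, 2]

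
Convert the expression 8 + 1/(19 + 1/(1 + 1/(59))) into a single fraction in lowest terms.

9652/1199

Build up convergents one term at a time:
a_0 = 8: 8/1
a_1 = 19: 153/19
a_2 = 1: 161/20
a_3 = 59: 9652/1199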